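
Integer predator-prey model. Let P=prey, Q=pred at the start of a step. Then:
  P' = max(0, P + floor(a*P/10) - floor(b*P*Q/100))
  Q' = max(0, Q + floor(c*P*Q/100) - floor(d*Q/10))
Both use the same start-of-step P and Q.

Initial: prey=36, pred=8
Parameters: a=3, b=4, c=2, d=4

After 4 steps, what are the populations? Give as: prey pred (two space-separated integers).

Answer: 16 17

Derivation:
Step 1: prey: 36+10-11=35; pred: 8+5-3=10
Step 2: prey: 35+10-14=31; pred: 10+7-4=13
Step 3: prey: 31+9-16=24; pred: 13+8-5=16
Step 4: prey: 24+7-15=16; pred: 16+7-6=17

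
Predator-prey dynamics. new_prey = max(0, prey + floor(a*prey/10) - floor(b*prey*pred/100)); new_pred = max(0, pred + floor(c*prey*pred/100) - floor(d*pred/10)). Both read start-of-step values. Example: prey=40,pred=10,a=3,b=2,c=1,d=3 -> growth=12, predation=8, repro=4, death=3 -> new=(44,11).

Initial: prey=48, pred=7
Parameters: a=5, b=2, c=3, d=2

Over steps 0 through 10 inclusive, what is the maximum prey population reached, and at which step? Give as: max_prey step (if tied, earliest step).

Answer: 78 2

Derivation:
Step 1: prey: 48+24-6=66; pred: 7+10-1=16
Step 2: prey: 66+33-21=78; pred: 16+31-3=44
Step 3: prey: 78+39-68=49; pred: 44+102-8=138
Step 4: prey: 49+24-135=0; pred: 138+202-27=313
Step 5: prey: 0+0-0=0; pred: 313+0-62=251
Step 6: prey: 0+0-0=0; pred: 251+0-50=201
Step 7: prey: 0+0-0=0; pred: 201+0-40=161
Step 8: prey: 0+0-0=0; pred: 161+0-32=129
Step 9: prey: 0+0-0=0; pred: 129+0-25=104
Step 10: prey: 0+0-0=0; pred: 104+0-20=84
Max prey = 78 at step 2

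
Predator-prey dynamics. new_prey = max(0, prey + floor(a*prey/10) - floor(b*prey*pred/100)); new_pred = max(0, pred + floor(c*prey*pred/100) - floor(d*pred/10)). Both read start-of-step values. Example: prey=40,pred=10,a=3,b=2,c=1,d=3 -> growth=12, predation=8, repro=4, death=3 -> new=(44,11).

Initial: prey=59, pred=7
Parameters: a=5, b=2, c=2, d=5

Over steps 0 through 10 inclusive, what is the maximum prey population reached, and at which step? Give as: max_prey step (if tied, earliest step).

Answer: 101 2

Derivation:
Step 1: prey: 59+29-8=80; pred: 7+8-3=12
Step 2: prey: 80+40-19=101; pred: 12+19-6=25
Step 3: prey: 101+50-50=101; pred: 25+50-12=63
Step 4: prey: 101+50-127=24; pred: 63+127-31=159
Step 5: prey: 24+12-76=0; pred: 159+76-79=156
Step 6: prey: 0+0-0=0; pred: 156+0-78=78
Step 7: prey: 0+0-0=0; pred: 78+0-39=39
Step 8: prey: 0+0-0=0; pred: 39+0-19=20
Step 9: prey: 0+0-0=0; pred: 20+0-10=10
Step 10: prey: 0+0-0=0; pred: 10+0-5=5
Max prey = 101 at step 2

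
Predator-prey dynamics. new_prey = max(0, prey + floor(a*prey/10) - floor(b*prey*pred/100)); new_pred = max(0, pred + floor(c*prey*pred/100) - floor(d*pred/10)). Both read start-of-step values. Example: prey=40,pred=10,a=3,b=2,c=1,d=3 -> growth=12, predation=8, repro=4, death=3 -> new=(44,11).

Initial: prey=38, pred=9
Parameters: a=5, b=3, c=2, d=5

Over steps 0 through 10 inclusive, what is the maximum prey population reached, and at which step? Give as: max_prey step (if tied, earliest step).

Step 1: prey: 38+19-10=47; pred: 9+6-4=11
Step 2: prey: 47+23-15=55; pred: 11+10-5=16
Step 3: prey: 55+27-26=56; pred: 16+17-8=25
Step 4: prey: 56+28-42=42; pred: 25+28-12=41
Step 5: prey: 42+21-51=12; pred: 41+34-20=55
Step 6: prey: 12+6-19=0; pred: 55+13-27=41
Step 7: prey: 0+0-0=0; pred: 41+0-20=21
Step 8: prey: 0+0-0=0; pred: 21+0-10=11
Step 9: prey: 0+0-0=0; pred: 11+0-5=6
Step 10: prey: 0+0-0=0; pred: 6+0-3=3
Max prey = 56 at step 3

Answer: 56 3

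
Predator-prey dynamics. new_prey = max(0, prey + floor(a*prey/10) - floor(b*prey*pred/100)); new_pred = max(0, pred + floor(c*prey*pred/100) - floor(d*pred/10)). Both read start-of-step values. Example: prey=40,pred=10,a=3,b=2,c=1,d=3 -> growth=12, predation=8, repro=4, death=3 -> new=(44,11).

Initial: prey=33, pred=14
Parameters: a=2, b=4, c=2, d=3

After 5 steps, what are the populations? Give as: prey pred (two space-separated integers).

Step 1: prey: 33+6-18=21; pred: 14+9-4=19
Step 2: prey: 21+4-15=10; pred: 19+7-5=21
Step 3: prey: 10+2-8=4; pred: 21+4-6=19
Step 4: prey: 4+0-3=1; pred: 19+1-5=15
Step 5: prey: 1+0-0=1; pred: 15+0-4=11

Answer: 1 11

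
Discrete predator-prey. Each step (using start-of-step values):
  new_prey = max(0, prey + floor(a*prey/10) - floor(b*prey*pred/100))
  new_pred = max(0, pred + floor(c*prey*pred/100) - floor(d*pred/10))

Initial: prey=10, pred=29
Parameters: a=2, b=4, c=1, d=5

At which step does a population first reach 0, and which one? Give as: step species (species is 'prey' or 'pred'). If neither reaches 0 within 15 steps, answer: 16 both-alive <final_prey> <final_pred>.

Answer: 16 both-alive 1 1

Derivation:
Step 1: prey: 10+2-11=1; pred: 29+2-14=17
Step 2: prey: 1+0-0=1; pred: 17+0-8=9
Step 3: prey: 1+0-0=1; pred: 9+0-4=5
Step 4: prey: 1+0-0=1; pred: 5+0-2=3
Step 5: prey: 1+0-0=1; pred: 3+0-1=2
Step 6: prey: 1+0-0=1; pred: 2+0-1=1
Step 7: prey: 1+0-0=1; pred: 1+0-0=1
Steps 8-15: state stable at prey=1, pred=1 (no change)
No extinction within 15 steps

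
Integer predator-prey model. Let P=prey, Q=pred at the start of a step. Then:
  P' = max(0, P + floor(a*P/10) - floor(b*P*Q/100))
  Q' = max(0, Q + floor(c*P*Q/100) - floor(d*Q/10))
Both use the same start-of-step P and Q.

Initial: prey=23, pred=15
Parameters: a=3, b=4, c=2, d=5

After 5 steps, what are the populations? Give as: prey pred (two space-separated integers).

Step 1: prey: 23+6-13=16; pred: 15+6-7=14
Step 2: prey: 16+4-8=12; pred: 14+4-7=11
Step 3: prey: 12+3-5=10; pred: 11+2-5=8
Step 4: prey: 10+3-3=10; pred: 8+1-4=5
Step 5: prey: 10+3-2=11; pred: 5+1-2=4

Answer: 11 4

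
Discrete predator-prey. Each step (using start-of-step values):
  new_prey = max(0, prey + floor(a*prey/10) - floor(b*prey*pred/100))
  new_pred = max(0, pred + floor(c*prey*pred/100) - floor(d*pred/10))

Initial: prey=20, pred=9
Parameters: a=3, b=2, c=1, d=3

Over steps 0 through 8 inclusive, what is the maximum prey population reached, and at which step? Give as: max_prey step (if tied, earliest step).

Answer: 65 8

Derivation:
Step 1: prey: 20+6-3=23; pred: 9+1-2=8
Step 2: prey: 23+6-3=26; pred: 8+1-2=7
Step 3: prey: 26+7-3=30; pred: 7+1-2=6
Step 4: prey: 30+9-3=36; pred: 6+1-1=6
Step 5: prey: 36+10-4=42; pred: 6+2-1=7
Step 6: prey: 42+12-5=49; pred: 7+2-2=7
Step 7: prey: 49+14-6=57; pred: 7+3-2=8
Step 8: prey: 57+17-9=65; pred: 8+4-2=10
Max prey = 65 at step 8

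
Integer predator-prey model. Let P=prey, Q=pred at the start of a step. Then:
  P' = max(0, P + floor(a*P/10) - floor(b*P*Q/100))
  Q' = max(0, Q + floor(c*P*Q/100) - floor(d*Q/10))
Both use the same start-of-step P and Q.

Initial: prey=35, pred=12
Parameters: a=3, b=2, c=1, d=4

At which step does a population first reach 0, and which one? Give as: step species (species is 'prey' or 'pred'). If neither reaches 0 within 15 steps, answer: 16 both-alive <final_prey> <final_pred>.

Step 1: prey: 35+10-8=37; pred: 12+4-4=12
Step 2: prey: 37+11-8=40; pred: 12+4-4=12
Step 3: prey: 40+12-9=43; pred: 12+4-4=12
Step 4: prey: 43+12-10=45; pred: 12+5-4=13
Step 5: prey: 45+13-11=47; pred: 13+5-5=13
Step 6: prey: 47+14-12=49; pred: 13+6-5=14
Step 7: prey: 49+14-13=50; pred: 14+6-5=15
Step 8: prey: 50+15-15=50; pred: 15+7-6=16
Step 9: prey: 50+15-16=49; pred: 16+8-6=18
Step 10: prey: 49+14-17=46; pred: 18+8-7=19
Step 11: prey: 46+13-17=42; pred: 19+8-7=20
Step 12: prey: 42+12-16=38; pred: 20+8-8=20
Step 13: prey: 38+11-15=34; pred: 20+7-8=19
Step 14: prey: 34+10-12=32; pred: 19+6-7=18
Step 15: prey: 32+9-11=30; pred: 18+5-7=16
No extinction within 15 steps

Answer: 16 both-alive 30 16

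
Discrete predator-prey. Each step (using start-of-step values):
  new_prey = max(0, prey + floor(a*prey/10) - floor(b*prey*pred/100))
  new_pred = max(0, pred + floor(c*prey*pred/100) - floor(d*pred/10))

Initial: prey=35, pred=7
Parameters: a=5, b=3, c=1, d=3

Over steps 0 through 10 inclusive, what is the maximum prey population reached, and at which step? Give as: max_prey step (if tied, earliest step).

Answer: 96 5

Derivation:
Step 1: prey: 35+17-7=45; pred: 7+2-2=7
Step 2: prey: 45+22-9=58; pred: 7+3-2=8
Step 3: prey: 58+29-13=74; pred: 8+4-2=10
Step 4: prey: 74+37-22=89; pred: 10+7-3=14
Step 5: prey: 89+44-37=96; pred: 14+12-4=22
Step 6: prey: 96+48-63=81; pred: 22+21-6=37
Step 7: prey: 81+40-89=32; pred: 37+29-11=55
Step 8: prey: 32+16-52=0; pred: 55+17-16=56
Step 9: prey: 0+0-0=0; pred: 56+0-16=40
Step 10: prey: 0+0-0=0; pred: 40+0-12=28
Max prey = 96 at step 5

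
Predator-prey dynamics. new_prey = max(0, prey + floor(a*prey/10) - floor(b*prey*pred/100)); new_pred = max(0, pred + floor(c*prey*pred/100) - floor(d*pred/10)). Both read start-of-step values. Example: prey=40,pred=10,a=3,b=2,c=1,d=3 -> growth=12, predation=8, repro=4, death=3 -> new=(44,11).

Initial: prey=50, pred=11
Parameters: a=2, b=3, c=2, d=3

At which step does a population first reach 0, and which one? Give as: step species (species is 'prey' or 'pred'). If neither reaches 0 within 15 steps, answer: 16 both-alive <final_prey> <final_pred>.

Step 1: prey: 50+10-16=44; pred: 11+11-3=19
Step 2: prey: 44+8-25=27; pred: 19+16-5=30
Step 3: prey: 27+5-24=8; pred: 30+16-9=37
Step 4: prey: 8+1-8=1; pred: 37+5-11=31
Step 5: prey: 1+0-0=1; pred: 31+0-9=22
Step 6: prey: 1+0-0=1; pred: 22+0-6=16
Step 7: prey: 1+0-0=1; pred: 16+0-4=12
Step 8: prey: 1+0-0=1; pred: 12+0-3=9
Step 9: prey: 1+0-0=1; pred: 9+0-2=7
Step 10: prey: 1+0-0=1; pred: 7+0-2=5
Step 11: prey: 1+0-0=1; pred: 5+0-1=4
Step 12: prey: 1+0-0=1; pred: 4+0-1=3
Step 13: prey: 1+0-0=1; pred: 3+0-0=3
Steps 14-15: state stable at prey=1, pred=3 (no change)
No extinction within 15 steps

Answer: 16 both-alive 1 3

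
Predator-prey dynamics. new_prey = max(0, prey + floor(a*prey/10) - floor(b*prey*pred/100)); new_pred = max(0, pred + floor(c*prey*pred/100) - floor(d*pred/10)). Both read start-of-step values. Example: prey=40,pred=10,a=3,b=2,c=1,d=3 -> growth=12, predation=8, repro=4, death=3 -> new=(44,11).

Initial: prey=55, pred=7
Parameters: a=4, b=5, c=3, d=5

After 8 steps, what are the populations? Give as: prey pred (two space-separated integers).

Step 1: prey: 55+22-19=58; pred: 7+11-3=15
Step 2: prey: 58+23-43=38; pred: 15+26-7=34
Step 3: prey: 38+15-64=0; pred: 34+38-17=55
Step 4: prey: 0+0-0=0; pred: 55+0-27=28
Step 5: prey: 0+0-0=0; pred: 28+0-14=14
Step 6: prey: 0+0-0=0; pred: 14+0-7=7
Step 7: prey: 0+0-0=0; pred: 7+0-3=4
Step 8: prey: 0+0-0=0; pred: 4+0-2=2

Answer: 0 2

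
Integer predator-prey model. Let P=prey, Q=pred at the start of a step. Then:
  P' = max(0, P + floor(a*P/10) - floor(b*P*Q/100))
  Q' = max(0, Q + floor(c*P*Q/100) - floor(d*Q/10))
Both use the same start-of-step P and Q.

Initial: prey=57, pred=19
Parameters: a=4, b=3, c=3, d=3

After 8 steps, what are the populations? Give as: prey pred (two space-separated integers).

Answer: 0 13

Derivation:
Step 1: prey: 57+22-32=47; pred: 19+32-5=46
Step 2: prey: 47+18-64=1; pred: 46+64-13=97
Step 3: prey: 1+0-2=0; pred: 97+2-29=70
Step 4: prey: 0+0-0=0; pred: 70+0-21=49
Step 5: prey: 0+0-0=0; pred: 49+0-14=35
Step 6: prey: 0+0-0=0; pred: 35+0-10=25
Step 7: prey: 0+0-0=0; pred: 25+0-7=18
Step 8: prey: 0+0-0=0; pred: 18+0-5=13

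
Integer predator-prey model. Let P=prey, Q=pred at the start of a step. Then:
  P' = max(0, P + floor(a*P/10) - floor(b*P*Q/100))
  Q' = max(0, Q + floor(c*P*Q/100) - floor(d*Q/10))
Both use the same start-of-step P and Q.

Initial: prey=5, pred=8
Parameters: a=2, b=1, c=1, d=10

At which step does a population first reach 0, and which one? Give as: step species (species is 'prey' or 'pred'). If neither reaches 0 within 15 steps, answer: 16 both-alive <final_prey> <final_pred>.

Answer: 1 pred

Derivation:
Step 1: prey: 5+1-0=6; pred: 8+0-8=0
First extinction: pred at step 1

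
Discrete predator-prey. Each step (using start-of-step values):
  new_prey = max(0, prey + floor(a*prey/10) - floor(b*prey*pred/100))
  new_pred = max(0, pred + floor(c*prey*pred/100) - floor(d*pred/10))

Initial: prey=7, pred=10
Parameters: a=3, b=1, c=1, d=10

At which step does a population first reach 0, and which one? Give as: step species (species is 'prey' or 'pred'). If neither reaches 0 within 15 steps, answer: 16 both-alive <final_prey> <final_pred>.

Answer: 1 pred

Derivation:
Step 1: prey: 7+2-0=9; pred: 10+0-10=0
First extinction: pred at step 1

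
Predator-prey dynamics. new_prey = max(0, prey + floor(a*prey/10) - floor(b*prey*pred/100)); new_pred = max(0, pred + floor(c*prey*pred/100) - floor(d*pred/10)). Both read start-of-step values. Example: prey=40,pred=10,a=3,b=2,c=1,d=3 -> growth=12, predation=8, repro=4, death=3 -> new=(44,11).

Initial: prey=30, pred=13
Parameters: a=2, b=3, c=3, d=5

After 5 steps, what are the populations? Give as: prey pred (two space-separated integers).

Step 1: prey: 30+6-11=25; pred: 13+11-6=18
Step 2: prey: 25+5-13=17; pred: 18+13-9=22
Step 3: prey: 17+3-11=9; pred: 22+11-11=22
Step 4: prey: 9+1-5=5; pred: 22+5-11=16
Step 5: prey: 5+1-2=4; pred: 16+2-8=10

Answer: 4 10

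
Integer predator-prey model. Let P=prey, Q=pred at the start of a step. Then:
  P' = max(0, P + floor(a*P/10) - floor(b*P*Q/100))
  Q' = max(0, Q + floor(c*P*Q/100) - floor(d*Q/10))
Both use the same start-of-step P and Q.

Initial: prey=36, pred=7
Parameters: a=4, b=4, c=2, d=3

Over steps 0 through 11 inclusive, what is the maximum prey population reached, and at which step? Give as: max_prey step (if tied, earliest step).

Answer: 40 1

Derivation:
Step 1: prey: 36+14-10=40; pred: 7+5-2=10
Step 2: prey: 40+16-16=40; pred: 10+8-3=15
Step 3: prey: 40+16-24=32; pred: 15+12-4=23
Step 4: prey: 32+12-29=15; pred: 23+14-6=31
Step 5: prey: 15+6-18=3; pred: 31+9-9=31
Step 6: prey: 3+1-3=1; pred: 31+1-9=23
Step 7: prey: 1+0-0=1; pred: 23+0-6=17
Step 8: prey: 1+0-0=1; pred: 17+0-5=12
Step 9: prey: 1+0-0=1; pred: 12+0-3=9
Step 10: prey: 1+0-0=1; pred: 9+0-2=7
Step 11: prey: 1+0-0=1; pred: 7+0-2=5
Max prey = 40 at step 1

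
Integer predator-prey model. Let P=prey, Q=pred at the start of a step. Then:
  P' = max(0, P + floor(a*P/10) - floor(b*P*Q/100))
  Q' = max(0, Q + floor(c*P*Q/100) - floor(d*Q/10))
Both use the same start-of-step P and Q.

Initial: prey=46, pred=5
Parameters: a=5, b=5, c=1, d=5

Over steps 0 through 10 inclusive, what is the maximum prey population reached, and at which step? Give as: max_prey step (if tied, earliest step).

Step 1: prey: 46+23-11=58; pred: 5+2-2=5
Step 2: prey: 58+29-14=73; pred: 5+2-2=5
Step 3: prey: 73+36-18=91; pred: 5+3-2=6
Step 4: prey: 91+45-27=109; pred: 6+5-3=8
Step 5: prey: 109+54-43=120; pred: 8+8-4=12
Step 6: prey: 120+60-72=108; pred: 12+14-6=20
Step 7: prey: 108+54-108=54; pred: 20+21-10=31
Step 8: prey: 54+27-83=0; pred: 31+16-15=32
Step 9: prey: 0+0-0=0; pred: 32+0-16=16
Step 10: prey: 0+0-0=0; pred: 16+0-8=8
Max prey = 120 at step 5

Answer: 120 5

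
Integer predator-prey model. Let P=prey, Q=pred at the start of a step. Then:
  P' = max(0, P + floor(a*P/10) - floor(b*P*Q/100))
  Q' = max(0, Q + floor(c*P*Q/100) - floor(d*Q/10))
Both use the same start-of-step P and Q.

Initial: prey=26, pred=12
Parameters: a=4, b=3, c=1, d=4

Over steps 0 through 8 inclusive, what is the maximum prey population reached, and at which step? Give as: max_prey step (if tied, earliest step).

Answer: 72 8

Derivation:
Step 1: prey: 26+10-9=27; pred: 12+3-4=11
Step 2: prey: 27+10-8=29; pred: 11+2-4=9
Step 3: prey: 29+11-7=33; pred: 9+2-3=8
Step 4: prey: 33+13-7=39; pred: 8+2-3=7
Step 5: prey: 39+15-8=46; pred: 7+2-2=7
Step 6: prey: 46+18-9=55; pred: 7+3-2=8
Step 7: prey: 55+22-13=64; pred: 8+4-3=9
Step 8: prey: 64+25-17=72; pred: 9+5-3=11
Max prey = 72 at step 8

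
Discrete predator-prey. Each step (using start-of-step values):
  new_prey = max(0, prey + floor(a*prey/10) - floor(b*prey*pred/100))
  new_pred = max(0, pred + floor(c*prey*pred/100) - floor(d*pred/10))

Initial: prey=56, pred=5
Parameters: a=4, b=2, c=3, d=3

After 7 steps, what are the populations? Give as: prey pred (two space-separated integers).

Answer: 0 98

Derivation:
Step 1: prey: 56+22-5=73; pred: 5+8-1=12
Step 2: prey: 73+29-17=85; pred: 12+26-3=35
Step 3: prey: 85+34-59=60; pred: 35+89-10=114
Step 4: prey: 60+24-136=0; pred: 114+205-34=285
Step 5: prey: 0+0-0=0; pred: 285+0-85=200
Step 6: prey: 0+0-0=0; pred: 200+0-60=140
Step 7: prey: 0+0-0=0; pred: 140+0-42=98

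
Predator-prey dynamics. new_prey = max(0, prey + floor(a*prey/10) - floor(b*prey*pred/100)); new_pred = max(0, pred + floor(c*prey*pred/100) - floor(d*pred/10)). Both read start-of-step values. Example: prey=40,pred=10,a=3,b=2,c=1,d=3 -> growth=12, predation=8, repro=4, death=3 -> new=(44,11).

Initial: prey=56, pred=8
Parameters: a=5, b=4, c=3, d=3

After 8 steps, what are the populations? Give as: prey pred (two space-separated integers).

Answer: 0 20

Derivation:
Step 1: prey: 56+28-17=67; pred: 8+13-2=19
Step 2: prey: 67+33-50=50; pred: 19+38-5=52
Step 3: prey: 50+25-104=0; pred: 52+78-15=115
Step 4: prey: 0+0-0=0; pred: 115+0-34=81
Step 5: prey: 0+0-0=0; pred: 81+0-24=57
Step 6: prey: 0+0-0=0; pred: 57+0-17=40
Step 7: prey: 0+0-0=0; pred: 40+0-12=28
Step 8: prey: 0+0-0=0; pred: 28+0-8=20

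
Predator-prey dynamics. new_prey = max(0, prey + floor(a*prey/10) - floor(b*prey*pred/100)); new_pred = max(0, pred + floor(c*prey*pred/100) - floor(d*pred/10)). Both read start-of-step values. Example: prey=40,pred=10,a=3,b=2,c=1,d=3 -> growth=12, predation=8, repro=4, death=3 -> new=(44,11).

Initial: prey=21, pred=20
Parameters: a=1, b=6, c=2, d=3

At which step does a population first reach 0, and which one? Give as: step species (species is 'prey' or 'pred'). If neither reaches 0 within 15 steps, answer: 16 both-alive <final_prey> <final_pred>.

Answer: 1 prey

Derivation:
Step 1: prey: 21+2-25=0; pred: 20+8-6=22
First extinction: prey at step 1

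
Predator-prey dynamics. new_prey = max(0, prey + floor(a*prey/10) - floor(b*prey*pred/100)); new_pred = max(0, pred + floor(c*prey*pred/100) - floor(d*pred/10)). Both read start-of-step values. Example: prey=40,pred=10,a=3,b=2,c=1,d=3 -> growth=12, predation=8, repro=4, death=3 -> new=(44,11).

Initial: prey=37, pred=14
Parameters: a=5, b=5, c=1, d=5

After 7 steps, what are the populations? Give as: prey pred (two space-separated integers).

Step 1: prey: 37+18-25=30; pred: 14+5-7=12
Step 2: prey: 30+15-18=27; pred: 12+3-6=9
Step 3: prey: 27+13-12=28; pred: 9+2-4=7
Step 4: prey: 28+14-9=33; pred: 7+1-3=5
Step 5: prey: 33+16-8=41; pred: 5+1-2=4
Step 6: prey: 41+20-8=53; pred: 4+1-2=3
Step 7: prey: 53+26-7=72; pred: 3+1-1=3

Answer: 72 3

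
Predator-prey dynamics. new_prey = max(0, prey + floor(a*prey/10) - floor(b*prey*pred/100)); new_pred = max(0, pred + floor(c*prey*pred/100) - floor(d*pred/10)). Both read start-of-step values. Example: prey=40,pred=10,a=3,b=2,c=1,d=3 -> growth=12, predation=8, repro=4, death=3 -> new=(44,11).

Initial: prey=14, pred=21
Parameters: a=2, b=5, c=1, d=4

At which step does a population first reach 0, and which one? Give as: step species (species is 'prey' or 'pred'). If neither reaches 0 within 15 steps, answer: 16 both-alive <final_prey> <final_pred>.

Answer: 16 both-alive 1 2

Derivation:
Step 1: prey: 14+2-14=2; pred: 21+2-8=15
Step 2: prey: 2+0-1=1; pred: 15+0-6=9
Step 3: prey: 1+0-0=1; pred: 9+0-3=6
Step 4: prey: 1+0-0=1; pred: 6+0-2=4
Step 5: prey: 1+0-0=1; pred: 4+0-1=3
Step 6: prey: 1+0-0=1; pred: 3+0-1=2
Step 7: prey: 1+0-0=1; pred: 2+0-0=2
Steps 8-15: state stable at prey=1, pred=2 (no change)
No extinction within 15 steps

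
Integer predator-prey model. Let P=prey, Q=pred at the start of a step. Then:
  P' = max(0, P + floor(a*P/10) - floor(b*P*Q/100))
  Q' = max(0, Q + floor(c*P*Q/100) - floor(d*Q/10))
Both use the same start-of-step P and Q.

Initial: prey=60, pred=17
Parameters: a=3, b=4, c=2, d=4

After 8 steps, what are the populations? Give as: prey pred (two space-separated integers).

Answer: 0 3

Derivation:
Step 1: prey: 60+18-40=38; pred: 17+20-6=31
Step 2: prey: 38+11-47=2; pred: 31+23-12=42
Step 3: prey: 2+0-3=0; pred: 42+1-16=27
Step 4: prey: 0+0-0=0; pred: 27+0-10=17
Step 5: prey: 0+0-0=0; pred: 17+0-6=11
Step 6: prey: 0+0-0=0; pred: 11+0-4=7
Step 7: prey: 0+0-0=0; pred: 7+0-2=5
Step 8: prey: 0+0-0=0; pred: 5+0-2=3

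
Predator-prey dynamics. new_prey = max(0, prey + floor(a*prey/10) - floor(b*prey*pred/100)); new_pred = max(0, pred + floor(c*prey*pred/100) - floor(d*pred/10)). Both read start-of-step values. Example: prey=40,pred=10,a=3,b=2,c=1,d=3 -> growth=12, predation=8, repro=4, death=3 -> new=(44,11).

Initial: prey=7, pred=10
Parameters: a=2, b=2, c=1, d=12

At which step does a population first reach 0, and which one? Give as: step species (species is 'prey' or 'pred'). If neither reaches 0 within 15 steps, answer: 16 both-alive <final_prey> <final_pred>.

Step 1: prey: 7+1-1=7; pred: 10+0-12=0
First extinction: pred at step 1

Answer: 1 pred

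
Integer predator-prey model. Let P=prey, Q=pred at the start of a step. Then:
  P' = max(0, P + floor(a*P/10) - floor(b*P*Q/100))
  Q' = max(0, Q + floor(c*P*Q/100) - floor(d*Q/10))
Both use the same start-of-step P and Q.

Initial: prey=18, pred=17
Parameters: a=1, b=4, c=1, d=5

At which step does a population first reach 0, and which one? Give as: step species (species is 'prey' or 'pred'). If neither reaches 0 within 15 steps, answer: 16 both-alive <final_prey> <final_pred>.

Answer: 16 both-alive 4 1

Derivation:
Step 1: prey: 18+1-12=7; pred: 17+3-8=12
Step 2: prey: 7+0-3=4; pred: 12+0-6=6
Step 3: prey: 4+0-0=4; pred: 6+0-3=3
Step 4: prey: 4+0-0=4; pred: 3+0-1=2
Step 5: prey: 4+0-0=4; pred: 2+0-1=1
Step 6: prey: 4+0-0=4; pred: 1+0-0=1
Steps 7-15: state stable at prey=4, pred=1 (no change)
No extinction within 15 steps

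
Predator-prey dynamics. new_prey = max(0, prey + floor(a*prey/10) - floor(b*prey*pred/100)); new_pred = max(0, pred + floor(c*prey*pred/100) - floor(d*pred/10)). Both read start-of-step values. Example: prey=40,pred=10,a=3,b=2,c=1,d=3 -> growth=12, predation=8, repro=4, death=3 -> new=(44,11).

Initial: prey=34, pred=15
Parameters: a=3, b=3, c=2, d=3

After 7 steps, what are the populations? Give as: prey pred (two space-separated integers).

Step 1: prey: 34+10-15=29; pred: 15+10-4=21
Step 2: prey: 29+8-18=19; pred: 21+12-6=27
Step 3: prey: 19+5-15=9; pred: 27+10-8=29
Step 4: prey: 9+2-7=4; pred: 29+5-8=26
Step 5: prey: 4+1-3=2; pred: 26+2-7=21
Step 6: prey: 2+0-1=1; pred: 21+0-6=15
Step 7: prey: 1+0-0=1; pred: 15+0-4=11

Answer: 1 11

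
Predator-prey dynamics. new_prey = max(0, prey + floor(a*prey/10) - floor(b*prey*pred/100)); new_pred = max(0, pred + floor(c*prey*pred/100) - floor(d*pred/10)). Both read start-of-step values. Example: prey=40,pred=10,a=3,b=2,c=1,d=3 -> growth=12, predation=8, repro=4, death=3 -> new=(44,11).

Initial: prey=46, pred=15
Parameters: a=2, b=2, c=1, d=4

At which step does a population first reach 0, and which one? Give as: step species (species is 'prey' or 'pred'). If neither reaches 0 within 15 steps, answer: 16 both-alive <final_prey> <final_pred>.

Answer: 16 both-alive 52 4

Derivation:
Step 1: prey: 46+9-13=42; pred: 15+6-6=15
Step 2: prey: 42+8-12=38; pred: 15+6-6=15
Step 3: prey: 38+7-11=34; pred: 15+5-6=14
Step 4: prey: 34+6-9=31; pred: 14+4-5=13
Step 5: prey: 31+6-8=29; pred: 13+4-5=12
Step 6: prey: 29+5-6=28; pred: 12+3-4=11
Step 7: prey: 28+5-6=27; pred: 11+3-4=10
Step 8: prey: 27+5-5=27; pred: 10+2-4=8
Step 9: prey: 27+5-4=28; pred: 8+2-3=7
Step 10: prey: 28+5-3=30; pred: 7+1-2=6
Step 11: prey: 30+6-3=33; pred: 6+1-2=5
Step 12: prey: 33+6-3=36; pred: 5+1-2=4
Step 13: prey: 36+7-2=41; pred: 4+1-1=4
Step 14: prey: 41+8-3=46; pred: 4+1-1=4
Step 15: prey: 46+9-3=52; pred: 4+1-1=4
No extinction within 15 steps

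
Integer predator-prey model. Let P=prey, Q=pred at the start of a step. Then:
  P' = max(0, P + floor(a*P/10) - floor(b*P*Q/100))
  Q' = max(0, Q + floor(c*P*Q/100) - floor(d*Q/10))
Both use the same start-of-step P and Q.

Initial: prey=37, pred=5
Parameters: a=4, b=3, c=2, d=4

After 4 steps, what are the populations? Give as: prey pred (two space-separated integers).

Answer: 58 30

Derivation:
Step 1: prey: 37+14-5=46; pred: 5+3-2=6
Step 2: prey: 46+18-8=56; pred: 6+5-2=9
Step 3: prey: 56+22-15=63; pred: 9+10-3=16
Step 4: prey: 63+25-30=58; pred: 16+20-6=30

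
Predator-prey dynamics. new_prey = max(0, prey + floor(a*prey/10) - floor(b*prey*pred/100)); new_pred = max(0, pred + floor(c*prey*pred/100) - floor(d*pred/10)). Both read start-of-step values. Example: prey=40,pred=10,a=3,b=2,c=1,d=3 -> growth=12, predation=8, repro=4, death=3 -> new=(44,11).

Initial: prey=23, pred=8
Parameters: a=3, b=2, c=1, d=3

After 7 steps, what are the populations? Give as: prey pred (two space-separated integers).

Answer: 65 10

Derivation:
Step 1: prey: 23+6-3=26; pred: 8+1-2=7
Step 2: prey: 26+7-3=30; pred: 7+1-2=6
Step 3: prey: 30+9-3=36; pred: 6+1-1=6
Step 4: prey: 36+10-4=42; pred: 6+2-1=7
Step 5: prey: 42+12-5=49; pred: 7+2-2=7
Step 6: prey: 49+14-6=57; pred: 7+3-2=8
Step 7: prey: 57+17-9=65; pred: 8+4-2=10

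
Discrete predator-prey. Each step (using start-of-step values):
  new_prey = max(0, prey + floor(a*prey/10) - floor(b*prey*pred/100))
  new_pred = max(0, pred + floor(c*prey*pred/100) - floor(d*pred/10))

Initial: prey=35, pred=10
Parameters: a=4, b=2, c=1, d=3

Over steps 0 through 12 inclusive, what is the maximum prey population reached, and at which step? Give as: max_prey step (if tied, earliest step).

Answer: 71 5

Derivation:
Step 1: prey: 35+14-7=42; pred: 10+3-3=10
Step 2: prey: 42+16-8=50; pred: 10+4-3=11
Step 3: prey: 50+20-11=59; pred: 11+5-3=13
Step 4: prey: 59+23-15=67; pred: 13+7-3=17
Step 5: prey: 67+26-22=71; pred: 17+11-5=23
Step 6: prey: 71+28-32=67; pred: 23+16-6=33
Step 7: prey: 67+26-44=49; pred: 33+22-9=46
Step 8: prey: 49+19-45=23; pred: 46+22-13=55
Step 9: prey: 23+9-25=7; pred: 55+12-16=51
Step 10: prey: 7+2-7=2; pred: 51+3-15=39
Step 11: prey: 2+0-1=1; pred: 39+0-11=28
Step 12: prey: 1+0-0=1; pred: 28+0-8=20
Max prey = 71 at step 5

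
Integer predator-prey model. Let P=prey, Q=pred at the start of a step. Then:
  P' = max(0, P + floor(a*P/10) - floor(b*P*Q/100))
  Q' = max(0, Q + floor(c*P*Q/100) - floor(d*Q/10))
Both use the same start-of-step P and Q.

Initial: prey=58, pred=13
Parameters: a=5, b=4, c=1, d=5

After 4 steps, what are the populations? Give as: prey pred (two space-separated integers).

Answer: 48 14

Derivation:
Step 1: prey: 58+29-30=57; pred: 13+7-6=14
Step 2: prey: 57+28-31=54; pred: 14+7-7=14
Step 3: prey: 54+27-30=51; pred: 14+7-7=14
Step 4: prey: 51+25-28=48; pred: 14+7-7=14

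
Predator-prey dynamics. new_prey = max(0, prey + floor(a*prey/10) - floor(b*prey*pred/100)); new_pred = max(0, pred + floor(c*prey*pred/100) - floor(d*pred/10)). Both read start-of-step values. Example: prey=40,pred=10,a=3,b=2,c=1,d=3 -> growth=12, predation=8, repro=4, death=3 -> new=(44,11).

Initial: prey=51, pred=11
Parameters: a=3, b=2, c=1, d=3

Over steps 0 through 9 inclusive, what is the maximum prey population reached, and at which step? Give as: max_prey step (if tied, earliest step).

Answer: 57 2

Derivation:
Step 1: prey: 51+15-11=55; pred: 11+5-3=13
Step 2: prey: 55+16-14=57; pred: 13+7-3=17
Step 3: prey: 57+17-19=55; pred: 17+9-5=21
Step 4: prey: 55+16-23=48; pred: 21+11-6=26
Step 5: prey: 48+14-24=38; pred: 26+12-7=31
Step 6: prey: 38+11-23=26; pred: 31+11-9=33
Step 7: prey: 26+7-17=16; pred: 33+8-9=32
Step 8: prey: 16+4-10=10; pred: 32+5-9=28
Step 9: prey: 10+3-5=8; pred: 28+2-8=22
Max prey = 57 at step 2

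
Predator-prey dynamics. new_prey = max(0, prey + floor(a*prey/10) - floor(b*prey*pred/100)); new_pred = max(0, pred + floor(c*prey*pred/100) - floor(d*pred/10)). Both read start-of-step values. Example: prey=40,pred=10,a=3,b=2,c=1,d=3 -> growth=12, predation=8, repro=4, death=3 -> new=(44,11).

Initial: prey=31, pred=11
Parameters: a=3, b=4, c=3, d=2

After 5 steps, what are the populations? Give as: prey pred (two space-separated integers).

Answer: 0 26

Derivation:
Step 1: prey: 31+9-13=27; pred: 11+10-2=19
Step 2: prey: 27+8-20=15; pred: 19+15-3=31
Step 3: prey: 15+4-18=1; pred: 31+13-6=38
Step 4: prey: 1+0-1=0; pred: 38+1-7=32
Step 5: prey: 0+0-0=0; pred: 32+0-6=26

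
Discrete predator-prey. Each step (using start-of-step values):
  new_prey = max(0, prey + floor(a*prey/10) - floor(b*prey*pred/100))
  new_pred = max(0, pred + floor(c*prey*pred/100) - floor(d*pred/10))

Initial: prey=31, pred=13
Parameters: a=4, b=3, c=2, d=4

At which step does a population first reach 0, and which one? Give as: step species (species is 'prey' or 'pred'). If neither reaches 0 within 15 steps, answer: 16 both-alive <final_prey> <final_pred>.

Answer: 16 both-alive 29 2

Derivation:
Step 1: prey: 31+12-12=31; pred: 13+8-5=16
Step 2: prey: 31+12-14=29; pred: 16+9-6=19
Step 3: prey: 29+11-16=24; pred: 19+11-7=23
Step 4: prey: 24+9-16=17; pred: 23+11-9=25
Step 5: prey: 17+6-12=11; pred: 25+8-10=23
Step 6: prey: 11+4-7=8; pred: 23+5-9=19
Step 7: prey: 8+3-4=7; pred: 19+3-7=15
Step 8: prey: 7+2-3=6; pred: 15+2-6=11
Step 9: prey: 6+2-1=7; pred: 11+1-4=8
Step 10: prey: 7+2-1=8; pred: 8+1-3=6
Step 11: prey: 8+3-1=10; pred: 6+0-2=4
Step 12: prey: 10+4-1=13; pred: 4+0-1=3
Step 13: prey: 13+5-1=17; pred: 3+0-1=2
Step 14: prey: 17+6-1=22; pred: 2+0-0=2
Step 15: prey: 22+8-1=29; pred: 2+0-0=2
No extinction within 15 steps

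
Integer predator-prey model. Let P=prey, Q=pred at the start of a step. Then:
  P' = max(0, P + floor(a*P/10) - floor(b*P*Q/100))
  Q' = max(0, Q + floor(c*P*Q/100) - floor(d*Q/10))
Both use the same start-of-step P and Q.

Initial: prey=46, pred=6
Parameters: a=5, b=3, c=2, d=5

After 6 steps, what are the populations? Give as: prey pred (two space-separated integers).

Answer: 0 50

Derivation:
Step 1: prey: 46+23-8=61; pred: 6+5-3=8
Step 2: prey: 61+30-14=77; pred: 8+9-4=13
Step 3: prey: 77+38-30=85; pred: 13+20-6=27
Step 4: prey: 85+42-68=59; pred: 27+45-13=59
Step 5: prey: 59+29-104=0; pred: 59+69-29=99
Step 6: prey: 0+0-0=0; pred: 99+0-49=50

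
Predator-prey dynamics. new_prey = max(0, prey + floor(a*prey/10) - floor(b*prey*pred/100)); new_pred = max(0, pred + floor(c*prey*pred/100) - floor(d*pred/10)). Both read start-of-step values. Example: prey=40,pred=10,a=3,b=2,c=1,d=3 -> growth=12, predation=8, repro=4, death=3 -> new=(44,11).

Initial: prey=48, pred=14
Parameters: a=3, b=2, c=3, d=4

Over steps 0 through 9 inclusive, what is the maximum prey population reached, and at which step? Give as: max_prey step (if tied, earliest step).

Answer: 49 1

Derivation:
Step 1: prey: 48+14-13=49; pred: 14+20-5=29
Step 2: prey: 49+14-28=35; pred: 29+42-11=60
Step 3: prey: 35+10-42=3; pred: 60+63-24=99
Step 4: prey: 3+0-5=0; pred: 99+8-39=68
Step 5: prey: 0+0-0=0; pred: 68+0-27=41
Step 6: prey: 0+0-0=0; pred: 41+0-16=25
Step 7: prey: 0+0-0=0; pred: 25+0-10=15
Step 8: prey: 0+0-0=0; pred: 15+0-6=9
Step 9: prey: 0+0-0=0; pred: 9+0-3=6
Max prey = 49 at step 1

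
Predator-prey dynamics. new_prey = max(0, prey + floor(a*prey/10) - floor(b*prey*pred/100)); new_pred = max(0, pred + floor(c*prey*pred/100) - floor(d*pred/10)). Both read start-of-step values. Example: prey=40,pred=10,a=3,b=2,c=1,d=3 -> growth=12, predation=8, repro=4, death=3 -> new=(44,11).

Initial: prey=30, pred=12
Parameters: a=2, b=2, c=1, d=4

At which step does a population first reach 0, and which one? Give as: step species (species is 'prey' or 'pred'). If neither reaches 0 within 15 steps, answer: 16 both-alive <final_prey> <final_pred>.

Answer: 16 both-alive 51 8

Derivation:
Step 1: prey: 30+6-7=29; pred: 12+3-4=11
Step 2: prey: 29+5-6=28; pred: 11+3-4=10
Step 3: prey: 28+5-5=28; pred: 10+2-4=8
Step 4: prey: 28+5-4=29; pred: 8+2-3=7
Step 5: prey: 29+5-4=30; pred: 7+2-2=7
Step 6: prey: 30+6-4=32; pred: 7+2-2=7
Step 7: prey: 32+6-4=34; pred: 7+2-2=7
Step 8: prey: 34+6-4=36; pred: 7+2-2=7
Step 9: prey: 36+7-5=38; pred: 7+2-2=7
Step 10: prey: 38+7-5=40; pred: 7+2-2=7
Step 11: prey: 40+8-5=43; pred: 7+2-2=7
Step 12: prey: 43+8-6=45; pred: 7+3-2=8
Step 13: prey: 45+9-7=47; pred: 8+3-3=8
Step 14: prey: 47+9-7=49; pred: 8+3-3=8
Step 15: prey: 49+9-7=51; pred: 8+3-3=8
No extinction within 15 steps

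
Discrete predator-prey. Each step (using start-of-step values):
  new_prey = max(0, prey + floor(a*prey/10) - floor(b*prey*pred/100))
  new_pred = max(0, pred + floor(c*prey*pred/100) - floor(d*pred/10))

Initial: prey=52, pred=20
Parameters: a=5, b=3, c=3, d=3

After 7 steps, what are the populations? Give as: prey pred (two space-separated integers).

Step 1: prey: 52+26-31=47; pred: 20+31-6=45
Step 2: prey: 47+23-63=7; pred: 45+63-13=95
Step 3: prey: 7+3-19=0; pred: 95+19-28=86
Step 4: prey: 0+0-0=0; pred: 86+0-25=61
Step 5: prey: 0+0-0=0; pred: 61+0-18=43
Step 6: prey: 0+0-0=0; pred: 43+0-12=31
Step 7: prey: 0+0-0=0; pred: 31+0-9=22

Answer: 0 22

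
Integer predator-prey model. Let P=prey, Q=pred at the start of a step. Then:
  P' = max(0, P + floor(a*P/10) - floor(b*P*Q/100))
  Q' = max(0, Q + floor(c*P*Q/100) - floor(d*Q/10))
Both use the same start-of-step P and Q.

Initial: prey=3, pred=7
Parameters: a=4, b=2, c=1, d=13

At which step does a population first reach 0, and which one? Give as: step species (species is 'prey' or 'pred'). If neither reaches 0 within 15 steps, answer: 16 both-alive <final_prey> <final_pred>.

Step 1: prey: 3+1-0=4; pred: 7+0-9=0
First extinction: pred at step 1

Answer: 1 pred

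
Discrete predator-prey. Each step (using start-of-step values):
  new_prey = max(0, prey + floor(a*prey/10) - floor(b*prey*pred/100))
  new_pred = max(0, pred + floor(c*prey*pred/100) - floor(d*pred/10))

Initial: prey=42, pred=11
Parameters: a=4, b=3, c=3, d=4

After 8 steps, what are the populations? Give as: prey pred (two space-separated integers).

Step 1: prey: 42+16-13=45; pred: 11+13-4=20
Step 2: prey: 45+18-27=36; pred: 20+27-8=39
Step 3: prey: 36+14-42=8; pred: 39+42-15=66
Step 4: prey: 8+3-15=0; pred: 66+15-26=55
Step 5: prey: 0+0-0=0; pred: 55+0-22=33
Step 6: prey: 0+0-0=0; pred: 33+0-13=20
Step 7: prey: 0+0-0=0; pred: 20+0-8=12
Step 8: prey: 0+0-0=0; pred: 12+0-4=8

Answer: 0 8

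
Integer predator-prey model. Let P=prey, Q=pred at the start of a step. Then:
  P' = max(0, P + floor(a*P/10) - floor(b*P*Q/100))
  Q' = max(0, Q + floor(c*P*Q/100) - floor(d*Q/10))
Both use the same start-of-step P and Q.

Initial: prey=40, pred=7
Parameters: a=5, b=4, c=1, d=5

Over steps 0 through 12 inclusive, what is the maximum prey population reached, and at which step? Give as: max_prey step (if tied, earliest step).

Step 1: prey: 40+20-11=49; pred: 7+2-3=6
Step 2: prey: 49+24-11=62; pred: 6+2-3=5
Step 3: prey: 62+31-12=81; pred: 5+3-2=6
Step 4: prey: 81+40-19=102; pred: 6+4-3=7
Step 5: prey: 102+51-28=125; pred: 7+7-3=11
Step 6: prey: 125+62-55=132; pred: 11+13-5=19
Step 7: prey: 132+66-100=98; pred: 19+25-9=35
Step 8: prey: 98+49-137=10; pred: 35+34-17=52
Step 9: prey: 10+5-20=0; pred: 52+5-26=31
Step 10: prey: 0+0-0=0; pred: 31+0-15=16
Step 11: prey: 0+0-0=0; pred: 16+0-8=8
Step 12: prey: 0+0-0=0; pred: 8+0-4=4
Max prey = 132 at step 6

Answer: 132 6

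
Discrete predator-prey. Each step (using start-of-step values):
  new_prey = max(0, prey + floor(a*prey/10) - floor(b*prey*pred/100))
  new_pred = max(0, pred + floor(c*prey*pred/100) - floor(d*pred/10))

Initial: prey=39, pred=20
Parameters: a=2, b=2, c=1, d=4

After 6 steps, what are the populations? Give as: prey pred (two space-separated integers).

Step 1: prey: 39+7-15=31; pred: 20+7-8=19
Step 2: prey: 31+6-11=26; pred: 19+5-7=17
Step 3: prey: 26+5-8=23; pred: 17+4-6=15
Step 4: prey: 23+4-6=21; pred: 15+3-6=12
Step 5: prey: 21+4-5=20; pred: 12+2-4=10
Step 6: prey: 20+4-4=20; pred: 10+2-4=8

Answer: 20 8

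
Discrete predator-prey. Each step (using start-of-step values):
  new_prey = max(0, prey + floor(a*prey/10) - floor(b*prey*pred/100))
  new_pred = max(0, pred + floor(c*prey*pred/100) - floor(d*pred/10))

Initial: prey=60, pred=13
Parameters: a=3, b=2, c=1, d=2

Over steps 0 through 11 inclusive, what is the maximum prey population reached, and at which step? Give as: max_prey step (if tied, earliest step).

Step 1: prey: 60+18-15=63; pred: 13+7-2=18
Step 2: prey: 63+18-22=59; pred: 18+11-3=26
Step 3: prey: 59+17-30=46; pred: 26+15-5=36
Step 4: prey: 46+13-33=26; pred: 36+16-7=45
Step 5: prey: 26+7-23=10; pred: 45+11-9=47
Step 6: prey: 10+3-9=4; pred: 47+4-9=42
Step 7: prey: 4+1-3=2; pred: 42+1-8=35
Step 8: prey: 2+0-1=1; pred: 35+0-7=28
Step 9: prey: 1+0-0=1; pred: 28+0-5=23
Step 10: prey: 1+0-0=1; pred: 23+0-4=19
Step 11: prey: 1+0-0=1; pred: 19+0-3=16
Max prey = 63 at step 1

Answer: 63 1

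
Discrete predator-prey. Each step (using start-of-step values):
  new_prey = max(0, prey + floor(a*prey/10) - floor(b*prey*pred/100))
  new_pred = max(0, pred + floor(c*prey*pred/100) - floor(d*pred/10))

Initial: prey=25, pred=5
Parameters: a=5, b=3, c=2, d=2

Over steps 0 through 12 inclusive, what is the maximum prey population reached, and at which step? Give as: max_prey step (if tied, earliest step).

Step 1: prey: 25+12-3=34; pred: 5+2-1=6
Step 2: prey: 34+17-6=45; pred: 6+4-1=9
Step 3: prey: 45+22-12=55; pred: 9+8-1=16
Step 4: prey: 55+27-26=56; pred: 16+17-3=30
Step 5: prey: 56+28-50=34; pred: 30+33-6=57
Step 6: prey: 34+17-58=0; pred: 57+38-11=84
Step 7: prey: 0+0-0=0; pred: 84+0-16=68
Step 8: prey: 0+0-0=0; pred: 68+0-13=55
Step 9: prey: 0+0-0=0; pred: 55+0-11=44
Step 10: prey: 0+0-0=0; pred: 44+0-8=36
Step 11: prey: 0+0-0=0; pred: 36+0-7=29
Step 12: prey: 0+0-0=0; pred: 29+0-5=24
Max prey = 56 at step 4

Answer: 56 4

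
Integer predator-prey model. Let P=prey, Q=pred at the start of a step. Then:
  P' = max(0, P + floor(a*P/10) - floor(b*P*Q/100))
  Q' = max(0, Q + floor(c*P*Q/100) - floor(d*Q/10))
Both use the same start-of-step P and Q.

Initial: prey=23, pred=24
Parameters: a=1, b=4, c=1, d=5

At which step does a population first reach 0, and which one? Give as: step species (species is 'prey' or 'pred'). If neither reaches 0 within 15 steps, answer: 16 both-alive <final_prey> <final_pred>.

Answer: 16 both-alive 1 1

Derivation:
Step 1: prey: 23+2-22=3; pred: 24+5-12=17
Step 2: prey: 3+0-2=1; pred: 17+0-8=9
Step 3: prey: 1+0-0=1; pred: 9+0-4=5
Step 4: prey: 1+0-0=1; pred: 5+0-2=3
Step 5: prey: 1+0-0=1; pred: 3+0-1=2
Step 6: prey: 1+0-0=1; pred: 2+0-1=1
Step 7: prey: 1+0-0=1; pred: 1+0-0=1
Steps 8-15: state stable at prey=1, pred=1 (no change)
No extinction within 15 steps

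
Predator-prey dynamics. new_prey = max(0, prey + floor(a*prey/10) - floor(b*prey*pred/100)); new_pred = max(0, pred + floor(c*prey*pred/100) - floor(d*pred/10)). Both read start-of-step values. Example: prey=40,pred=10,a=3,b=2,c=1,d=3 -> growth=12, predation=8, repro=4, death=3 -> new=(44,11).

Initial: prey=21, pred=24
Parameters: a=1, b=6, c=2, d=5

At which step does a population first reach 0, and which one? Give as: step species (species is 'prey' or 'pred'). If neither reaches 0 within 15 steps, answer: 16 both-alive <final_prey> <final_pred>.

Answer: 1 prey

Derivation:
Step 1: prey: 21+2-30=0; pred: 24+10-12=22
First extinction: prey at step 1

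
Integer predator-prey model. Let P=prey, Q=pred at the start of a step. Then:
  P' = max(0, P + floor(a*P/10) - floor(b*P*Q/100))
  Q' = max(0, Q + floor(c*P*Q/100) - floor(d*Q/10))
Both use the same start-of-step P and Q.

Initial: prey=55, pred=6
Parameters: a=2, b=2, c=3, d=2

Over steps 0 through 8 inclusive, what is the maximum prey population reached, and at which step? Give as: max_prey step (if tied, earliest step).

Answer: 60 1

Derivation:
Step 1: prey: 55+11-6=60; pred: 6+9-1=14
Step 2: prey: 60+12-16=56; pred: 14+25-2=37
Step 3: prey: 56+11-41=26; pred: 37+62-7=92
Step 4: prey: 26+5-47=0; pred: 92+71-18=145
Step 5: prey: 0+0-0=0; pred: 145+0-29=116
Step 6: prey: 0+0-0=0; pred: 116+0-23=93
Step 7: prey: 0+0-0=0; pred: 93+0-18=75
Step 8: prey: 0+0-0=0; pred: 75+0-15=60
Max prey = 60 at step 1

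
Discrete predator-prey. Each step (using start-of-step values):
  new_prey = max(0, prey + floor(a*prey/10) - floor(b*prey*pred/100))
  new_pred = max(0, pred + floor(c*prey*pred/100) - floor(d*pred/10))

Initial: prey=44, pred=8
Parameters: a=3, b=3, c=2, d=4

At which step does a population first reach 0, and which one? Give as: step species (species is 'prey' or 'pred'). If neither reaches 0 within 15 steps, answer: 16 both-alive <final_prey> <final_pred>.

Answer: 16 both-alive 1 2

Derivation:
Step 1: prey: 44+13-10=47; pred: 8+7-3=12
Step 2: prey: 47+14-16=45; pred: 12+11-4=19
Step 3: prey: 45+13-25=33; pred: 19+17-7=29
Step 4: prey: 33+9-28=14; pred: 29+19-11=37
Step 5: prey: 14+4-15=3; pred: 37+10-14=33
Step 6: prey: 3+0-2=1; pred: 33+1-13=21
Step 7: prey: 1+0-0=1; pred: 21+0-8=13
Step 8: prey: 1+0-0=1; pred: 13+0-5=8
Step 9: prey: 1+0-0=1; pred: 8+0-3=5
Step 10: prey: 1+0-0=1; pred: 5+0-2=3
Step 11: prey: 1+0-0=1; pred: 3+0-1=2
Step 12: prey: 1+0-0=1; pred: 2+0-0=2
Steps 13-15: state stable at prey=1, pred=2 (no change)
No extinction within 15 steps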